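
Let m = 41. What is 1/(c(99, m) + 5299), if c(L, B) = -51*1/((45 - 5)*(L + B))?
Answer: 5600/29674349 ≈ 0.00018872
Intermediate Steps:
c(L, B) = -51/(40*B + 40*L) (c(L, B) = -51*1/(40*(B + L)) = -51/(40*B + 40*L))
1/(c(99, m) + 5299) = 1/(-51/(40*41 + 40*99) + 5299) = 1/(-51/(1640 + 3960) + 5299) = 1/(-51/5600 + 5299) = 1/(29674349/5600) = 5600/29674349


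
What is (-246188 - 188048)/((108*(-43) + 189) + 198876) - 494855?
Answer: -96210638191/194421 ≈ -4.9486e+5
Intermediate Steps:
(-246188 - 188048)/((108*(-43) + 189) + 198876) - 494855 = -434236/((-4644 + 189) + 198876) - 494855 = -434236/(-4455 + 198876) - 494855 = -434236/194421 - 494855 = -96210638191/194421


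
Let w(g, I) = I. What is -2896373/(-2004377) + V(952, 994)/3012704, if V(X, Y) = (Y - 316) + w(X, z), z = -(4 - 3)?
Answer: 8727271485821/6038594605408 ≈ 1.4452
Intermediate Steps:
z = -1 (z = -1*1 = -1)
V(X, Y) = -317 + Y (V(X, Y) = (Y - 316) - 1 = (-316 + Y) - 1 = -317 + Y)
-2896373/(-2004377) + V(952, 994)/3012704 = -2896373/(-2004377) + (-317 + 994)/3012704 = -2896373*(-1/2004377) + 677*(1/3012704) = 2896373/2004377 + 677/3012704 = 8727271485821/6038594605408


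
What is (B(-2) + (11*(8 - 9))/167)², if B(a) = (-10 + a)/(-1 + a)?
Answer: 431649/27889 ≈ 15.477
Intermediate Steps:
B(a) = (-10 + a)/(-1 + a)
(B(-2) + (11*(8 - 9))/167)² = ((-10 - 2)/(-1 - 2) + (11*(8 - 9))/167)² = (-12/(-3) + (11*(-1))*(1/167))² = (-⅓*(-12) - 11*1/167)² = (4 - 11/167)² = (657/167)² = 431649/27889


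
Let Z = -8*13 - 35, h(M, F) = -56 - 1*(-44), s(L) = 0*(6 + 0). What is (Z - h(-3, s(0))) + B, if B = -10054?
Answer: -10181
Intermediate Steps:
s(L) = 0 (s(L) = 0*6 = 0)
h(M, F) = -12 (h(M, F) = -56 + 44 = -12)
Z = -139 (Z = -104 - 35 = -139)
(Z - h(-3, s(0))) + B = (-139 - 1*(-12)) - 10054 = (-139 + 12) - 10054 = -127 - 10054 = -10181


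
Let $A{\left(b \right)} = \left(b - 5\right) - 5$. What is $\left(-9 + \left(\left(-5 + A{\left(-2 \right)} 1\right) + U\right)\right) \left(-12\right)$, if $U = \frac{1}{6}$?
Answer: $310$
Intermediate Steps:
$U = \frac{1}{6} \approx 0.16667$
$A{\left(b \right)} = -10 + b$ ($A{\left(b \right)} = \left(-5 + b\right) - 5 = -10 + b$)
$\left(-9 + \left(\left(-5 + A{\left(-2 \right)} 1\right) + U\right)\right) \left(-12\right) = \left(-9 + \left(\left(-5 + \left(-10 - 2\right) 1\right) + \frac{1}{6}\right)\right) \left(-12\right) = \left(-9 + \left(\left(-5 - 12\right) + \frac{1}{6}\right)\right) \left(-12\right) = \left(-9 + \left(-17 + \frac{1}{6}\right)\right) \left(-12\right) = \left(-9 - \frac{101}{6}\right) \left(-12\right) = \left(- \frac{155}{6}\right) \left(-12\right) = 310$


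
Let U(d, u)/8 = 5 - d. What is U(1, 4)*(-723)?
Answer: -23136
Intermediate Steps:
U(d, u) = 40 - 8*d (U(d, u) = 8*(5 - d) = 40 - 8*d)
U(1, 4)*(-723) = (40 - 8*1)*(-723) = (40 - 8)*(-723) = 32*(-723) = -23136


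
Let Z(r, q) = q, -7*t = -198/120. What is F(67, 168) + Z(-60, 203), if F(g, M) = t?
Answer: 28453/140 ≈ 203.24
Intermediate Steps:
t = 33/140 (t = -(-198)/(7*120) = -1/7*(-33/20) = 33/140 ≈ 0.23571)
F(g, M) = 33/140
F(67, 168) + Z(-60, 203) = 33/140 + 203 = 28453/140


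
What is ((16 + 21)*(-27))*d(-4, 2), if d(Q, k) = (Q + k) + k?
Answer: 0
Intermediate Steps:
d(Q, k) = Q + 2*k
((16 + 21)*(-27))*d(-4, 2) = ((16 + 21)*(-27))*(-4 + 2*2) = (37*(-27))*(-4 + 4) = -999*0 = 0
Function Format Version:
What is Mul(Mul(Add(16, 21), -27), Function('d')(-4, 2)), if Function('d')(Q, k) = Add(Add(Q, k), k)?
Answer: 0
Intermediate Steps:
Function('d')(Q, k) = Add(Q, Mul(2, k))
Mul(Mul(Add(16, 21), -27), Function('d')(-4, 2)) = Mul(Mul(Add(16, 21), -27), Add(-4, Mul(2, 2))) = Mul(Mul(37, -27), Add(-4, 4)) = Mul(-999, 0) = 0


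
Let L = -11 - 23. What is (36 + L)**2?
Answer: 4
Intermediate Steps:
L = -34
(36 + L)**2 = (36 - 34)**2 = 2**2 = 4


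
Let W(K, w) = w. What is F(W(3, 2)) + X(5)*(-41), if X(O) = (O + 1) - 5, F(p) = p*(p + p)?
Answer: -33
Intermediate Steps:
F(p) = 2*p**2 (F(p) = p*(2*p) = 2*p**2)
X(O) = -4 + O (X(O) = (1 + O) - 5 = -4 + O)
F(W(3, 2)) + X(5)*(-41) = 2*2**2 + (-4 + 5)*(-41) = 2*4 + 1*(-41) = 8 - 41 = -33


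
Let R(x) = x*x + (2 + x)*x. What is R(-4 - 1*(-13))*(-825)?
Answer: -148500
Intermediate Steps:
R(x) = x**2 + x*(2 + x)
R(-4 - 1*(-13))*(-825) = (2*(-4 - 1*(-13))*(1 + (-4 - 1*(-13))))*(-825) = (2*(-4 + 13)*(1 + (-4 + 13)))*(-825) = (2*9*(1 + 9))*(-825) = (2*9*10)*(-825) = 180*(-825) = -148500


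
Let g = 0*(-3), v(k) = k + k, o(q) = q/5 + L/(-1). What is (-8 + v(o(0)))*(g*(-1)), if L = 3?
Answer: 0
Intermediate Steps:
o(q) = -3 + q/5 (o(q) = q/5 + 3/(-1) = q*(⅕) + 3*(-1) = q/5 - 3 = -3 + q/5)
v(k) = 2*k
g = 0
(-8 + v(o(0)))*(g*(-1)) = (-8 + 2*(-3 + (⅕)*0))*(0*(-1)) = (-8 + 2*(-3 + 0))*0 = (-8 + 2*(-3))*0 = (-8 - 6)*0 = -14*0 = 0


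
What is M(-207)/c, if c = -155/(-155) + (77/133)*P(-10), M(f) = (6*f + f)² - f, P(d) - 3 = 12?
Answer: 216828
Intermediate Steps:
P(d) = 15 (P(d) = 3 + 12 = 15)
M(f) = -f + 49*f² (M(f) = (7*f)² - f = 49*f² - f = -f + 49*f²)
c = 184/19 (c = -155/(-155) + (77/133)*15 = -155*(-1/155) + (77*(1/133))*15 = 1 + (11/19)*15 = 1 + 165/19 = 184/19 ≈ 9.6842)
M(-207)/c = (-207*(-1 + 49*(-207)))/(184/19) = -207*(-1 - 10143)*(19/184) = -207*(-10144)*(19/184) = 2099808*(19/184) = 216828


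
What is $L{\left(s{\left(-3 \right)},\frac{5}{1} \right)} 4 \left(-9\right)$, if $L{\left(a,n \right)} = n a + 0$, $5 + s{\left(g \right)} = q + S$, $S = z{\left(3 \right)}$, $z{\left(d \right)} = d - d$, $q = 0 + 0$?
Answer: $900$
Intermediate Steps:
$q = 0$
$z{\left(d \right)} = 0$
$S = 0$
$s{\left(g \right)} = -5$ ($s{\left(g \right)} = -5 + \left(0 + 0\right) = -5 + 0 = -5$)
$L{\left(a,n \right)} = a n$ ($L{\left(a,n \right)} = a n + 0 = a n$)
$L{\left(s{\left(-3 \right)},\frac{5}{1} \right)} 4 \left(-9\right) = - 5 \cdot \frac{5}{1} \cdot 4 \left(-9\right) = - 5 \cdot 5 \cdot 1 \cdot 4 \left(-9\right) = \left(-5\right) 5 \cdot 4 \left(-9\right) = \left(-25\right) 4 \left(-9\right) = \left(-100\right) \left(-9\right) = 900$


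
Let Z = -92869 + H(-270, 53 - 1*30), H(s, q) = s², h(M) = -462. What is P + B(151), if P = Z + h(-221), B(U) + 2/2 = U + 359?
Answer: -19922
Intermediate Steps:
B(U) = 358 + U (B(U) = -1 + (U + 359) = -1 + (359 + U) = 358 + U)
Z = -19969 (Z = -92869 + (-270)² = -92869 + 72900 = -19969)
P = -20431 (P = -19969 - 462 = -20431)
P + B(151) = -20431 + (358 + 151) = -20431 + 509 = -19922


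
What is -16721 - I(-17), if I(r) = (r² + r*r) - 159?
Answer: -17140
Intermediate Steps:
I(r) = -159 + 2*r² (I(r) = (r² + r²) - 159 = 2*r² - 159 = -159 + 2*r²)
-16721 - I(-17) = -16721 - (-159 + 2*(-17)²) = -16721 - (-159 + 2*289) = -16721 - (-159 + 578) = -16721 - 1*419 = -16721 - 419 = -17140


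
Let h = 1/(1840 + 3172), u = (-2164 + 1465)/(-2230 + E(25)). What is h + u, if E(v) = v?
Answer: 166933/526260 ≈ 0.31721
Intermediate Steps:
u = 233/735 (u = (-2164 + 1465)/(-2230 + 25) = -699/(-2205) = -699*(-1/2205) = 233/735 ≈ 0.31701)
h = 1/5012 ≈ 0.00019952
h + u = 1/5012 + 233/735 = 166933/526260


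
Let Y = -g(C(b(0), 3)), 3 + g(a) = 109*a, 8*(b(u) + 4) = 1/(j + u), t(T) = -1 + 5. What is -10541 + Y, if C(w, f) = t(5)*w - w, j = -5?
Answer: -368873/40 ≈ -9221.8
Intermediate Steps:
t(T) = 4
b(u) = -4 + 1/(8*(-5 + u))
C(w, f) = 3*w (C(w, f) = 4*w - w = 3*w)
g(a) = -3 + 109*a
Y = 52767/40 (Y = -(-3 + 109*(3*((161 - 32*0)/(8*(-5 + 0))))) = -(-3 + 109*(3*((1/8)*(161 + 0)/(-5)))) = -(-3 + 109*(3*((1/8)*(-1/5)*161))) = -(-3 + 109*(3*(-161/40))) = -(-3 + 109*(-483/40)) = -(-3 - 52647/40) = -1*(-52767/40) = 52767/40 ≈ 1319.2)
-10541 + Y = -10541 + 52767/40 = -368873/40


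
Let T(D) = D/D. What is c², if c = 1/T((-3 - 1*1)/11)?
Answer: 1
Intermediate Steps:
T(D) = 1
c = 1 (c = 1/1 = 1)
c² = 1² = 1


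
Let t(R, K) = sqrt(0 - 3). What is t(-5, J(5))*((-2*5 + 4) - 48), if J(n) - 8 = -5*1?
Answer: -54*I*sqrt(3) ≈ -93.531*I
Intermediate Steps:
J(n) = 3 (J(n) = 8 - 5*1 = 8 - 5 = 3)
t(R, K) = I*sqrt(3) (t(R, K) = sqrt(-3) = I*sqrt(3))
t(-5, J(5))*((-2*5 + 4) - 48) = (I*sqrt(3))*((-2*5 + 4) - 48) = (I*sqrt(3))*((-10 + 4) - 48) = (I*sqrt(3))*(-6 - 48) = (I*sqrt(3))*(-54) = -54*I*sqrt(3)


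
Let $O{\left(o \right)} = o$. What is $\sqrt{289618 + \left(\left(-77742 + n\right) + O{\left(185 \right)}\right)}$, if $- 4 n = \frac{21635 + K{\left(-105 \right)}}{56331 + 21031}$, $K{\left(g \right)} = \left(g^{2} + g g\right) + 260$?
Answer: $\frac{\sqrt{2298159502094}}{3292} \approx 460.5$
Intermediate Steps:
$K{\left(g \right)} = 260 + 2 g^{2}$ ($K{\left(g \right)} = \left(g^{2} + g^{2}\right) + 260 = 2 g^{2} + 260 = 260 + 2 g^{2}$)
$n = - \frac{935}{6584}$ ($n = - \frac{\left(21635 + \left(260 + 2 \left(-105\right)^{2}\right)\right) \frac{1}{56331 + 21031}}{4} = - \frac{\left(21635 + \left(260 + 2 \cdot 11025\right)\right) \frac{1}{77362}}{4} = - \frac{\left(21635 + \left(260 + 22050\right)\right) \frac{1}{77362}}{4} = - \frac{\left(21635 + 22310\right) \frac{1}{77362}}{4} = - \frac{43945 \cdot \frac{1}{77362}}{4} = \left(- \frac{1}{4}\right) \frac{935}{1646} = - \frac{935}{6584} \approx -0.14201$)
$\sqrt{289618 + \left(\left(-77742 + n\right) + O{\left(185 \right)}\right)} = \sqrt{289618 + \left(\left(-77742 - \frac{935}{6584}\right) + 185\right)} = \sqrt{289618 + \left(- \frac{511854263}{6584} + 185\right)} = \sqrt{289618 - \frac{510636223}{6584}} = \sqrt{\frac{1396208689}{6584}} = \frac{\sqrt{2298159502094}}{3292}$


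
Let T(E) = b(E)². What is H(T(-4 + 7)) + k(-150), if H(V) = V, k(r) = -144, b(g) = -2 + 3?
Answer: -143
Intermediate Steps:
b(g) = 1
T(E) = 1 (T(E) = 1² = 1)
H(T(-4 + 7)) + k(-150) = 1 - 144 = -143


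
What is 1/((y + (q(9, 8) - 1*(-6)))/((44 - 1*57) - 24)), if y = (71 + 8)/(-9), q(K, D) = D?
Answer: -333/47 ≈ -7.0851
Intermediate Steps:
y = -79/9 (y = 79*(-⅑) = -79/9 ≈ -8.7778)
1/((y + (q(9, 8) - 1*(-6)))/((44 - 1*57) - 24)) = 1/((-79/9 + (8 - 1*(-6)))/((44 - 1*57) - 24)) = 1/((-79/9 + (8 + 6))/((44 - 57) - 24)) = 1/((-79/9 + 14)/(-13 - 24)) = 1/((47/9)/(-37)) = 1/((47/9)*(-1/37)) = 1/(-47/333) = -333/47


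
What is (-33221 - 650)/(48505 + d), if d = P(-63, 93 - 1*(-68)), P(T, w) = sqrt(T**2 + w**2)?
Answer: -328582571/470541027 + 237097*sqrt(610)/2352705135 ≈ -0.69582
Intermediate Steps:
d = 7*sqrt(610) (d = sqrt((-63)**2 + (93 - 1*(-68))**2) = sqrt(3969 + (93 + 68)**2) = sqrt(3969 + 161**2) = sqrt(3969 + 25921) = sqrt(29890) = 7*sqrt(610) ≈ 172.89)
(-33221 - 650)/(48505 + d) = (-33221 - 650)/(48505 + 7*sqrt(610)) = -33871/(48505 + 7*sqrt(610))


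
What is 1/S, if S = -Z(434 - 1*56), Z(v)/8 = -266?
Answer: 1/2128 ≈ 0.00046992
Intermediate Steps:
Z(v) = -2128 (Z(v) = 8*(-266) = -2128)
S = 2128 (S = -1*(-2128) = 2128)
1/S = 1/2128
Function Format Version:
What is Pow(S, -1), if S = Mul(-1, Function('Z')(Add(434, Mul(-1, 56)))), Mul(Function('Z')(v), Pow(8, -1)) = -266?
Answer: Rational(1, 2128) ≈ 0.00046992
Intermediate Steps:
Function('Z')(v) = -2128 (Function('Z')(v) = Mul(8, -266) = -2128)
S = 2128 (S = Mul(-1, -2128) = 2128)
Pow(S, -1) = Pow(2128, -1) = Rational(1, 2128)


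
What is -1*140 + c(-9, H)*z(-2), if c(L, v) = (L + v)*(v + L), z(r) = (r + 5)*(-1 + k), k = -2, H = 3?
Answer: -464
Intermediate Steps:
z(r) = -15 - 3*r (z(r) = (r + 5)*(-1 - 2) = (5 + r)*(-3) = -15 - 3*r)
c(L, v) = (L + v)**2 (c(L, v) = (L + v)*(L + v) = (L + v)**2)
-1*140 + c(-9, H)*z(-2) = -1*140 + (-9 + 3)**2*(-15 - 3*(-2)) = -140 + (-6)**2*(-15 + 6) = -140 + 36*(-9) = -140 - 324 = -464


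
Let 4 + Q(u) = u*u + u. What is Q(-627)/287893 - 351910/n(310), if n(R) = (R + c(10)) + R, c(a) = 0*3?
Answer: -10106907687/17849366 ≈ -566.23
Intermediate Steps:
c(a) = 0
Q(u) = -4 + u + u² (Q(u) = -4 + (u*u + u) = -4 + (u² + u) = -4 + (u + u²) = -4 + u + u²)
n(R) = 2*R (n(R) = (R + 0) + R = R + R = 2*R)
Q(-627)/287893 - 351910/n(310) = (-4 - 627 + (-627)²)/287893 - 351910/(2*310) = (-4 - 627 + 393129)*(1/287893) - 351910/620 = 392498*(1/287893) - 351910*1/620 = 392498/287893 - 35191/62 = -10106907687/17849366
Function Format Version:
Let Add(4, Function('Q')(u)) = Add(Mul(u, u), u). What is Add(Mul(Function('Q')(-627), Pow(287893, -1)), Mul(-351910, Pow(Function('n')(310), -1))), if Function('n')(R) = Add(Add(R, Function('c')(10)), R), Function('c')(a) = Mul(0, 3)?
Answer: Rational(-10106907687, 17849366) ≈ -566.23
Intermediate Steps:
Function('c')(a) = 0
Function('Q')(u) = Add(-4, u, Pow(u, 2)) (Function('Q')(u) = Add(-4, Add(Mul(u, u), u)) = Add(-4, Add(Pow(u, 2), u)) = Add(-4, Add(u, Pow(u, 2))) = Add(-4, u, Pow(u, 2)))
Function('n')(R) = Mul(2, R) (Function('n')(R) = Add(Add(R, 0), R) = Add(R, R) = Mul(2, R))
Add(Mul(Function('Q')(-627), Pow(287893, -1)), Mul(-351910, Pow(Function('n')(310), -1))) = Add(Mul(Add(-4, -627, Pow(-627, 2)), Pow(287893, -1)), Mul(-351910, Pow(Mul(2, 310), -1))) = Add(Mul(Add(-4, -627, 393129), Rational(1, 287893)), Mul(-351910, Pow(620, -1))) = Add(Mul(392498, Rational(1, 287893)), Mul(-351910, Rational(1, 620))) = Add(Rational(392498, 287893), Rational(-35191, 62)) = Rational(-10106907687, 17849366)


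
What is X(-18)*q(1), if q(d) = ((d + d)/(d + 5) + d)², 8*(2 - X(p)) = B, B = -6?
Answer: 44/9 ≈ 4.8889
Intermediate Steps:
X(p) = 11/4 (X(p) = 2 - ⅛*(-6) = 2 + ¾ = 11/4)
q(d) = (d + 2*d/(5 + d))² (q(d) = ((2*d)/(5 + d) + d)² = (2*d/(5 + d) + d)² = (d + 2*d/(5 + d))²)
X(-18)*q(1) = 11*(1²*(7 + 1)²/(5 + 1)²)/4 = 11*(1*8²/6²)/4 = 11*(1*(1/36)*64)/4 = (11/4)*(16/9) = 44/9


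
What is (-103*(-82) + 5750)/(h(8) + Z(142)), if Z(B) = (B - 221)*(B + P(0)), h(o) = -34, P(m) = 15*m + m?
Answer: -3549/2813 ≈ -1.2616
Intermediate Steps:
P(m) = 16*m
Z(B) = B*(-221 + B) (Z(B) = (B - 221)*(B + 16*0) = (-221 + B)*(B + 0) = (-221 + B)*B = B*(-221 + B))
(-103*(-82) + 5750)/(h(8) + Z(142)) = (-103*(-82) + 5750)/(-34 + 142*(-221 + 142)) = (8446 + 5750)/(-34 + 142*(-79)) = 14196/(-34 - 11218) = 14196/(-11252) = 14196*(-1/11252) = -3549/2813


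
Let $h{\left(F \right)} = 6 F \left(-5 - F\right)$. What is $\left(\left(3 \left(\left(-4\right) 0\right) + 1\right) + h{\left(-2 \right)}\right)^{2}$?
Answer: $1369$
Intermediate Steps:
$h{\left(F \right)} = 6 F \left(-5 - F\right)$
$\left(\left(3 \left(\left(-4\right) 0\right) + 1\right) + h{\left(-2 \right)}\right)^{2} = \left(\left(3 \left(\left(-4\right) 0\right) + 1\right) - - 12 \left(5 - 2\right)\right)^{2} = \left(\left(3 \cdot 0 + 1\right) - \left(-12\right) 3\right)^{2} = \left(\left(0 + 1\right) + 36\right)^{2} = \left(1 + 36\right)^{2} = 37^{2} = 1369$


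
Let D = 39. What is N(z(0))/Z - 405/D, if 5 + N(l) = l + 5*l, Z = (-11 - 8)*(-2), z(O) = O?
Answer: -5195/494 ≈ -10.516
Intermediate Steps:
Z = 38 (Z = -19*(-2) = 38)
N(l) = -5 + 6*l (N(l) = -5 + (l + 5*l) = -5 + 6*l)
N(z(0))/Z - 405/D = (-5 + 6*0)/38 - 405/39 = (-5 + 0)*(1/38) - 405*1/39 = -5*1/38 - 135/13 = -5/38 - 135/13 = -5195/494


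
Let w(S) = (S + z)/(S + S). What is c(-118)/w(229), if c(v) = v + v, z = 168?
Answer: -108088/397 ≈ -272.26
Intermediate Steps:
c(v) = 2*v
w(S) = (168 + S)/(2*S) (w(S) = (S + 168)/(S + S) = (168 + S)/((2*S)) = (168 + S)*(1/(2*S)) = (168 + S)/(2*S))
c(-118)/w(229) = (2*(-118))/(((1/2)*(168 + 229)/229)) = -236/((1/2)*(1/229)*397) = -236/397/458 = -236*458/397 = -108088/397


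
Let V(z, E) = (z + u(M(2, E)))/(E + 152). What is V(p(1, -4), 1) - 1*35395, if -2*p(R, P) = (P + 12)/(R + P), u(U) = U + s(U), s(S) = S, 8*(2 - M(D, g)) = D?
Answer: -32492581/918 ≈ -35395.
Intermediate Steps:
M(D, g) = 2 - D/8
u(U) = 2*U (u(U) = U + U = 2*U)
p(R, P) = -(12 + P)/(2*(P + R)) (p(R, P) = -(P + 12)/(2*(R + P)) = -(12 + P)/(2*(P + R)))
V(z, E) = (7/2 + z)/(152 + E) (V(z, E) = (z + 2*(2 - 1/8*2))/(E + 152) = (z + 2*(2 - 1/4))/(152 + E) = (z + 2*(7/4))/(152 + E) = (z + 7/2)/(152 + E) = (7/2 + z)/(152 + E))
V(p(1, -4), 1) - 1*35395 = (7/2 + (-6 - 1/2*(-4))/(-4 + 1))/(152 + 1) - 1*35395 = (7/2 + (-6 + 2)/(-3))/153 - 35395 = (7/2 - 1/3*(-4))/153 - 35395 = (7/2 + 4/3)/153 - 35395 = (1/153)*(29/6) - 35395 = 29/918 - 35395 = -32492581/918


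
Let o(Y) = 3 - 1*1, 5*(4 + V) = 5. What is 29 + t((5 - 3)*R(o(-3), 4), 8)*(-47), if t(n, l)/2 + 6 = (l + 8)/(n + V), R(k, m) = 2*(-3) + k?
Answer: 8027/11 ≈ 729.73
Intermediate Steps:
V = -3 (V = -4 + (⅕)*5 = -4 + 1 = -3)
o(Y) = 2 (o(Y) = 3 - 1 = 2)
R(k, m) = -6 + k
t(n, l) = -12 + 2*(8 + l)/(-3 + n) (t(n, l) = -12 + 2*((l + 8)/(n - 3)) = -12 + 2*((8 + l)/(-3 + n)) = -12 + 2*(8 + l)/(-3 + n))
29 + t((5 - 3)*R(o(-3), 4), 8)*(-47) = 29 + (2*(26 + 8 - 6*(5 - 3)*(-6 + 2))/(-3 + (5 - 3)*(-6 + 2)))*(-47) = 29 + (2*(26 + 8 - 12*(-4))/(-3 + 2*(-4)))*(-47) = 29 + (2*(26 + 8 - 6*(-8))/(-3 - 8))*(-47) = 29 + (2*(26 + 8 + 48)/(-11))*(-47) = 29 + (2*(-1/11)*82)*(-47) = 29 - 164/11*(-47) = 29 + 7708/11 = 8027/11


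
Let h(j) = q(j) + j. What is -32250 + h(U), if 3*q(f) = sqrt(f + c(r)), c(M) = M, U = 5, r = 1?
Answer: -32245 + sqrt(6)/3 ≈ -32244.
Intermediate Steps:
q(f) = sqrt(1 + f)/3 (q(f) = sqrt(f + 1)/3 = sqrt(1 + f)/3)
h(j) = j + sqrt(1 + j)/3 (h(j) = sqrt(1 + j)/3 + j = j + sqrt(1 + j)/3)
-32250 + h(U) = -32250 + (5 + sqrt(1 + 5)/3) = -32250 + (5 + sqrt(6)/3) = -32245 + sqrt(6)/3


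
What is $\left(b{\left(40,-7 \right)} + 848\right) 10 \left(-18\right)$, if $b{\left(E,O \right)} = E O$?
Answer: $-102240$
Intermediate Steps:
$\left(b{\left(40,-7 \right)} + 848\right) 10 \left(-18\right) = \left(40 \left(-7\right) + 848\right) 10 \left(-18\right) = \left(-280 + 848\right) \left(-180\right) = 568 \left(-180\right) = -102240$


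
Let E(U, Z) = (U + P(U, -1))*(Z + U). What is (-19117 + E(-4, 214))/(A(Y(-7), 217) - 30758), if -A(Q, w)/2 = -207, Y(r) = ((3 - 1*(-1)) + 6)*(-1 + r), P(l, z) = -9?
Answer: 21847/30344 ≈ 0.71998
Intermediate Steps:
Y(r) = -10 + 10*r (Y(r) = ((3 + 1) + 6)*(-1 + r) = (4 + 6)*(-1 + r) = 10*(-1 + r) = -10 + 10*r)
E(U, Z) = (-9 + U)*(U + Z) (E(U, Z) = (U - 9)*(Z + U) = (-9 + U)*(U + Z))
A(Q, w) = 414 (A(Q, w) = -2*(-207) = 414)
(-19117 + E(-4, 214))/(A(Y(-7), 217) - 30758) = (-19117 + ((-4)**2 - 9*(-4) - 9*214 - 4*214))/(414 - 30758) = (-19117 + (16 + 36 - 1926 - 856))/(-30344) = (-19117 - 2730)*(-1/30344) = -21847*(-1/30344) = 21847/30344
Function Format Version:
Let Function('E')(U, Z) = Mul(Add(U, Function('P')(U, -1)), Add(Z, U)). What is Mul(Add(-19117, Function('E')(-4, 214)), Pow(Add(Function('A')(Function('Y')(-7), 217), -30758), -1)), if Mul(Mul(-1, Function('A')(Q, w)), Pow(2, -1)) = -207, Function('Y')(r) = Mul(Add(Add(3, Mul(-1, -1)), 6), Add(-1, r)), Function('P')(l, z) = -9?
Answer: Rational(21847, 30344) ≈ 0.71998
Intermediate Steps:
Function('Y')(r) = Add(-10, Mul(10, r)) (Function('Y')(r) = Mul(Add(Add(3, 1), 6), Add(-1, r)) = Mul(Add(4, 6), Add(-1, r)) = Mul(10, Add(-1, r)) = Add(-10, Mul(10, r)))
Function('E')(U, Z) = Mul(Add(-9, U), Add(U, Z)) (Function('E')(U, Z) = Mul(Add(U, -9), Add(Z, U)) = Mul(Add(-9, U), Add(U, Z)))
Function('A')(Q, w) = 414 (Function('A')(Q, w) = Mul(-2, -207) = 414)
Mul(Add(-19117, Function('E')(-4, 214)), Pow(Add(Function('A')(Function('Y')(-7), 217), -30758), -1)) = Mul(Add(-19117, Add(Pow(-4, 2), Mul(-9, -4), Mul(-9, 214), Mul(-4, 214))), Pow(Add(414, -30758), -1)) = Mul(Add(-19117, Add(16, 36, -1926, -856)), Pow(-30344, -1)) = Mul(Add(-19117, -2730), Rational(-1, 30344)) = Mul(-21847, Rational(-1, 30344)) = Rational(21847, 30344)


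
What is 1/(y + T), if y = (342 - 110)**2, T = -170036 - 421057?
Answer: -1/537269 ≈ -1.8613e-6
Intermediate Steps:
T = -591093
y = 53824 (y = 232**2 = 53824)
1/(y + T) = 1/(53824 - 591093) = 1/(-537269) = -1/537269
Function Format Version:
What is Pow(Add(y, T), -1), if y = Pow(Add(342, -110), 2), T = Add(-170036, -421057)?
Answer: Rational(-1, 537269) ≈ -1.8613e-6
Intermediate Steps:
T = -591093
y = 53824 (y = Pow(232, 2) = 53824)
Pow(Add(y, T), -1) = Pow(Add(53824, -591093), -1) = Pow(-537269, -1) = Rational(-1, 537269)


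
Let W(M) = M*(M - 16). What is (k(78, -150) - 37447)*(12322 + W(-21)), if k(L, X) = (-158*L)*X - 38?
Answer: 23723795385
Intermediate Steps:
W(M) = M*(-16 + M)
k(L, X) = -38 - 158*L*X (k(L, X) = -158*L*X - 38 = -38 - 158*L*X)
(k(78, -150) - 37447)*(12322 + W(-21)) = ((-38 - 158*78*(-150)) - 37447)*(12322 - 21*(-16 - 21)) = ((-38 + 1848600) - 37447)*(12322 - 21*(-37)) = (1848562 - 37447)*(12322 + 777) = 1811115*13099 = 23723795385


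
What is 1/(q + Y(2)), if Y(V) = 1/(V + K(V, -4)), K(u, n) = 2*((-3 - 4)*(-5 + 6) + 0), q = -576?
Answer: -12/6913 ≈ -0.0017359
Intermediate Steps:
K(u, n) = -14 (K(u, n) = 2*(-7*1 + 0) = 2*(-7 + 0) = 2*(-7) = -14)
Y(V) = 1/(-14 + V) (Y(V) = 1/(V - 14) = 1/(-14 + V))
1/(q + Y(2)) = 1/(-576 + 1/(-14 + 2)) = 1/(-576 + 1/(-12)) = 1/(-576 - 1/12) = 1/(-6913/12) = -12/6913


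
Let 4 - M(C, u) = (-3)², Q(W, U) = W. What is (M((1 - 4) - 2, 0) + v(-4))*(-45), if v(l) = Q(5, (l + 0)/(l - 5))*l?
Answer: 1125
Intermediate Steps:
M(C, u) = -5 (M(C, u) = 4 - 1*(-3)² = 4 - 1*9 = 4 - 9 = -5)
v(l) = 5*l
(M((1 - 4) - 2, 0) + v(-4))*(-45) = (-5 + 5*(-4))*(-45) = (-5 - 20)*(-45) = -25*(-45) = 1125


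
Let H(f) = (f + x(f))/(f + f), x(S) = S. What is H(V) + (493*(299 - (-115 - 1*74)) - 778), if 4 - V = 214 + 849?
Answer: 239807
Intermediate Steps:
V = -1059 (V = 4 - (214 + 849) = 4 - 1*1063 = 4 - 1063 = -1059)
H(f) = 1 (H(f) = (f + f)/(f + f) = (2*f)/((2*f)) = (2*f)*(1/(2*f)) = 1)
H(V) + (493*(299 - (-115 - 1*74)) - 778) = 1 + (493*(299 - (-115 - 1*74)) - 778) = 1 + (493*(299 - (-115 - 74)) - 778) = 1 + (493*(299 - 1*(-189)) - 778) = 1 + (493*(299 + 189) - 778) = 1 + (493*488 - 778) = 1 + (240584 - 778) = 1 + 239806 = 239807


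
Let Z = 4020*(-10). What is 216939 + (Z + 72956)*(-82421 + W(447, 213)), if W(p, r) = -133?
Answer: -2703921885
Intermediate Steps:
Z = -40200
216939 + (Z + 72956)*(-82421 + W(447, 213)) = 216939 + (-40200 + 72956)*(-82421 - 133) = 216939 + 32756*(-82554) = 216939 - 2704138824 = -2703921885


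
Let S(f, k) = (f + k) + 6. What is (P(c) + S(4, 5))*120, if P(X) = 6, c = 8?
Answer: 2520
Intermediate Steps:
S(f, k) = 6 + f + k
(P(c) + S(4, 5))*120 = (6 + (6 + 4 + 5))*120 = (6 + 15)*120 = 21*120 = 2520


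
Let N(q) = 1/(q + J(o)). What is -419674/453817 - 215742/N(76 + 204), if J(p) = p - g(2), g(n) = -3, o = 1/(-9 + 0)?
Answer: -83090737207970/1361451 ≈ -6.1031e+7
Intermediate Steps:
o = -⅑ (o = 1/(-9) = -⅑ ≈ -0.11111)
J(p) = 3 + p (J(p) = p - 1*(-3) = p + 3 = 3 + p)
N(q) = 1/(26/9 + q) (N(q) = 1/(q + (3 - ⅑)) = 1/(q + 26/9) = 1/(26/9 + q))
-419674/453817 - 215742/N(76 + 204) = -419674/453817 - 215742/(9/(26 + 9*(76 + 204))) = -419674*1/453817 - 215742/(9/(26 + 9*280)) = -419674/453817 - 215742/(9/(26 + 2520)) = -419674/453817 - 215742/(9/2546) = -419674/453817 - 215742/(9*(1/2546)) = -419674/453817 - 215742/9/2546 = -419674/453817 - 215742*2546/9 = -419674/453817 - 183093044/3 = -83090737207970/1361451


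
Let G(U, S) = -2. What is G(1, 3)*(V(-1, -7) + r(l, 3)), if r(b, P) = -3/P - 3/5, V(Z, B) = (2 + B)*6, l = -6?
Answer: 316/5 ≈ 63.200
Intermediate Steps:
V(Z, B) = 12 + 6*B
r(b, P) = -⅗ - 3/P (r(b, P) = -3/P - 3*⅕ = -3/P - ⅗ = -⅗ - 3/P)
G(1, 3)*(V(-1, -7) + r(l, 3)) = -2*((12 + 6*(-7)) + (-⅗ - 3/3)) = -2*((12 - 42) + (-⅗ - 3*⅓)) = -2*(-30 + (-⅗ - 1)) = -2*(-30 - 8/5) = -2*(-158/5) = 316/5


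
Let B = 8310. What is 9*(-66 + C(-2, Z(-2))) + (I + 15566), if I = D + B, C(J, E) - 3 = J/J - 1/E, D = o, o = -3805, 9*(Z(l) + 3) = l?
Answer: 565958/29 ≈ 19516.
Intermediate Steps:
Z(l) = -3 + l/9
D = -3805
C(J, E) = 4 - 1/E (C(J, E) = 3 + (J/J - 1/E) = 3 + (1 - 1/E) = 4 - 1/E)
I = 4505 (I = -3805 + 8310 = 4505)
9*(-66 + C(-2, Z(-2))) + (I + 15566) = 9*(-66 + (4 - 1/(-3 + (⅑)*(-2)))) + (4505 + 15566) = 9*(-66 + (4 - 1/(-3 - 2/9))) + 20071 = 9*(-66 + (4 - 1/(-29/9))) + 20071 = 9*(-66 + (4 - 1*(-9/29))) + 20071 = 9*(-66 + (4 + 9/29)) + 20071 = 9*(-66 + 125/29) + 20071 = 9*(-1789/29) + 20071 = -16101/29 + 20071 = 565958/29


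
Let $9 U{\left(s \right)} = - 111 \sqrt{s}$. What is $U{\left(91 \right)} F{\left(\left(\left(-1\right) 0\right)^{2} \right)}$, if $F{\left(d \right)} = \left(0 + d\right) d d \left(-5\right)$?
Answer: $0$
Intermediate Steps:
$F{\left(d \right)} = - 5 d^{3}$ ($F{\left(d \right)} = d d^{2} \left(-5\right) = d \left(- 5 d^{2}\right) = - 5 d^{3}$)
$U{\left(s \right)} = - \frac{37 \sqrt{s}}{3}$ ($U{\left(s \right)} = \frac{\left(-111\right) \sqrt{s}}{9} = - \frac{37 \sqrt{s}}{3}$)
$U{\left(91 \right)} F{\left(\left(\left(-1\right) 0\right)^{2} \right)} = - \frac{37 \sqrt{91}}{3} \left(- 5 \left(\left(\left(-1\right) 0\right)^{2}\right)^{3}\right) = - \frac{37 \sqrt{91}}{3} \left(- 5 \left(0^{2}\right)^{3}\right) = - \frac{37 \sqrt{91}}{3} \left(- 5 \cdot 0^{3}\right) = - \frac{37 \sqrt{91}}{3} \left(\left(-5\right) 0\right) = - \frac{37 \sqrt{91}}{3} \cdot 0 = 0$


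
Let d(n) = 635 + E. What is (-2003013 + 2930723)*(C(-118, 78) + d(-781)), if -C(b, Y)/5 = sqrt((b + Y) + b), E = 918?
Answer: 1440733630 - 4638550*I*sqrt(158) ≈ 1.4407e+9 - 5.8306e+7*I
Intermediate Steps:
C(b, Y) = -5*sqrt(Y + 2*b) (C(b, Y) = -5*sqrt((b + Y) + b) = -5*sqrt((Y + b) + b) = -5*sqrt(Y + 2*b))
d(n) = 1553 (d(n) = 635 + 918 = 1553)
(-2003013 + 2930723)*(C(-118, 78) + d(-781)) = (-2003013 + 2930723)*(-5*sqrt(78 + 2*(-118)) + 1553) = 927710*(-5*sqrt(78 - 236) + 1553) = 927710*(-5*I*sqrt(158) + 1553) = 927710*(1553 - 5*I*sqrt(158)) = 1440733630 - 4638550*I*sqrt(158)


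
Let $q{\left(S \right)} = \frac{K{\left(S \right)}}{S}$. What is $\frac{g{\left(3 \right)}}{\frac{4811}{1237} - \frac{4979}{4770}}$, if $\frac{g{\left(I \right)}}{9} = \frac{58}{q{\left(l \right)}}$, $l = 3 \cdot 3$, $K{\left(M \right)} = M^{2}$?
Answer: $\frac{342228420}{16789447} \approx 20.384$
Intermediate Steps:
$l = 9$
$q{\left(S \right)} = S$ ($q{\left(S \right)} = \frac{S^{2}}{S} = S$)
$g{\left(I \right)} = 58$ ($g{\left(I \right)} = 9 \cdot \frac{58}{9} = 58$)
$\frac{g{\left(3 \right)}}{\frac{4811}{1237} - \frac{4979}{4770}} = \frac{58}{\frac{4811}{1237} - \frac{4979}{4770}} = \frac{58}{\frac{16789447}{5900490}} = 58 \cdot \frac{5900490}{16789447} = \frac{342228420}{16789447}$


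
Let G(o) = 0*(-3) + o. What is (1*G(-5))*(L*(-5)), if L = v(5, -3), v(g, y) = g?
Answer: 125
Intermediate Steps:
G(o) = o (G(o) = 0 + o = o)
L = 5
(1*G(-5))*(L*(-5)) = (1*(-5))*(5*(-5)) = -5*(-25) = 125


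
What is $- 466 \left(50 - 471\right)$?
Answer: $196186$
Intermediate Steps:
$- 466 \left(50 - 471\right) = \left(-466\right) \left(-421\right) = 196186$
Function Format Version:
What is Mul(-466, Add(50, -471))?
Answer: 196186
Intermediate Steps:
Mul(-466, Add(50, -471)) = Mul(-466, -421) = 196186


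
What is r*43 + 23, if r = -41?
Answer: -1740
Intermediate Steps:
r*43 + 23 = -41*43 + 23 = -1763 + 23 = -1740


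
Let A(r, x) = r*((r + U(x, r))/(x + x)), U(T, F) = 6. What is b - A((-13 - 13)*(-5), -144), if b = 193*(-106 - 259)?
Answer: -1266905/18 ≈ -70384.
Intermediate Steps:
b = -70445 (b = 193*(-365) = -70445)
A(r, x) = r*(6 + r)/(2*x) (A(r, x) = r*((r + 6)/(x + x)) = r*((6 + r)/((2*x))) = r*((6 + r)*(1/(2*x))) = r*((6 + r)/(2*x)) = r*(6 + r)/(2*x))
b - A((-13 - 13)*(-5), -144) = -70445 - (-13 - 13)*(-5)*(6 + (-13 - 13)*(-5))/(2*(-144)) = -70445 - (-26*(-5))*(-1)*(6 - 26*(-5))/(2*144) = -70445 - 130*(-1)*(6 + 130)/(2*144) = -70445 - 130*(-1)*136/(2*144) = -70445 - 1*(-1105/18) = -70445 + 1105/18 = -1266905/18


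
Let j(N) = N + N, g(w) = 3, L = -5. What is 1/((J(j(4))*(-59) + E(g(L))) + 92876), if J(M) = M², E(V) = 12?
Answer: 1/89112 ≈ 1.1222e-5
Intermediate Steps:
j(N) = 2*N
1/((J(j(4))*(-59) + E(g(L))) + 92876) = 1/(((2*4)²*(-59) + 12) + 92876) = 1/((8²*(-59) + 12) + 92876) = 1/((64*(-59) + 12) + 92876) = 1/((-3776 + 12) + 92876) = 1/(-3764 + 92876) = 1/89112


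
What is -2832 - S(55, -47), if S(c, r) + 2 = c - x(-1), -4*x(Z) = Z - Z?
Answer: -2885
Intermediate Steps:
x(Z) = 0 (x(Z) = -(Z - Z)/4 = -1/4*0 = 0)
S(c, r) = -2 + c (S(c, r) = -2 + (c - 1*0) = -2 + (c + 0) = -2 + c)
-2832 - S(55, -47) = -2832 - (-2 + 55) = -2832 - 1*53 = -2832 - 53 = -2885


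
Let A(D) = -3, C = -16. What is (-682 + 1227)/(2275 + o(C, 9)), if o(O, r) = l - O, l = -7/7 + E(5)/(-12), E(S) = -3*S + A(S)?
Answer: 1090/4583 ≈ 0.23784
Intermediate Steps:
E(S) = -3 - 3*S (E(S) = -3*S - 3 = -3 - 3*S)
l = ½ (l = -7/7 + (-3 - 3*5)/(-12) = -7*⅐ + (-3 - 15)*(-1/12) = -1 - 18*(-1/12) = -1 + 3/2 = ½ ≈ 0.50000)
o(O, r) = ½ - O
(-682 + 1227)/(2275 + o(C, 9)) = (-682 + 1227)/(2275 + (½ - 1*(-16))) = 545/(2275 + (½ + 16)) = 545/(2275 + 33/2) = 545/(4583/2) = 545*(2/4583) = 1090/4583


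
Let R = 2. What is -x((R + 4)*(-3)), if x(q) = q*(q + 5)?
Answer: -234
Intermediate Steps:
x(q) = q*(5 + q)
-x((R + 4)*(-3)) = -(2 + 4)*(-3)*(5 + (2 + 4)*(-3)) = -6*(-3)*(5 + 6*(-3)) = -(-18)*(5 - 18) = -(-18)*(-13) = -1*234 = -234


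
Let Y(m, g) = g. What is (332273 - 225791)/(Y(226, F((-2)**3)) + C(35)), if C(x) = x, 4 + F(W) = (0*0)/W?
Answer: 106482/31 ≈ 3434.9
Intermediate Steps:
F(W) = -4 (F(W) = -4 + (0*0)/W = -4 + 0/W = -4 + 0 = -4)
(332273 - 225791)/(Y(226, F((-2)**3)) + C(35)) = (332273 - 225791)/(-4 + 35) = 106482/31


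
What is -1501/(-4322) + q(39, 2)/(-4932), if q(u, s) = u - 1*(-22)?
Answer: 3569645/10658052 ≈ 0.33492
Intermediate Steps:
q(u, s) = 22 + u (q(u, s) = u + 22 = 22 + u)
-1501/(-4322) + q(39, 2)/(-4932) = -1501/(-4322) + (22 + 39)/(-4932) = -1501*(-1/4322) + 61*(-1/4932) = 1501/4322 - 61/4932 = 3569645/10658052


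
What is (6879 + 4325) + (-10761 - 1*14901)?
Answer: -14458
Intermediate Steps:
(6879 + 4325) + (-10761 - 1*14901) = 11204 + (-10761 - 14901) = 11204 - 25662 = -14458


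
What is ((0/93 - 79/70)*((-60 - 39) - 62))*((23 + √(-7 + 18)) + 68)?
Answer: 165347/10 + 1817*√11/10 ≈ 17137.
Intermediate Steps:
((0/93 - 79/70)*((-60 - 39) - 62))*((23 + √(-7 + 18)) + 68) = ((0*(1/93) - 79*1/70)*(-99 - 62))*((23 + √11) + 68) = ((0 - 79/70)*(-161))*(91 + √11) = (-79/70*(-161))*(91 + √11) = 1817*(91 + √11)/10 = 165347/10 + 1817*√11/10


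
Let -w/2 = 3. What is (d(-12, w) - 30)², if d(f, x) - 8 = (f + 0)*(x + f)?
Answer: 37636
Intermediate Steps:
w = -6 (w = -2*3 = -6)
d(f, x) = 8 + f*(f + x) (d(f, x) = 8 + (f + 0)*(x + f) = 8 + f*(f + x))
(d(-12, w) - 30)² = ((8 + (-12)² - 12*(-6)) - 30)² = ((8 + 144 + 72) - 30)² = (224 - 30)² = 194² = 37636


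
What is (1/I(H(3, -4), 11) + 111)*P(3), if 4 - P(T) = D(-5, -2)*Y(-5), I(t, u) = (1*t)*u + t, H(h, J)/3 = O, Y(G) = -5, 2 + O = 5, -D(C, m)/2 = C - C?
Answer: 11989/27 ≈ 444.04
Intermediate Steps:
D(C, m) = 0 (D(C, m) = -2*(C - C) = -2*0 = 0)
O = 3 (O = -2 + 5 = 3)
H(h, J) = 9 (H(h, J) = 3*3 = 9)
I(t, u) = t + t*u (I(t, u) = t*u + t = t + t*u)
P(T) = 4 (P(T) = 4 - 0*(-5) = 4 - 1*0 = 4 + 0 = 4)
(1/I(H(3, -4), 11) + 111)*P(3) = (1/(9*(1 + 11)) + 111)*4 = (1/(9*12) + 111)*4 = (1/108 + 111)*4 = (11989/108)*4 = 11989/27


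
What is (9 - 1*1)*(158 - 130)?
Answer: 224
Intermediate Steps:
(9 - 1*1)*(158 - 130) = (9 - 1)*28 = 8*28 = 224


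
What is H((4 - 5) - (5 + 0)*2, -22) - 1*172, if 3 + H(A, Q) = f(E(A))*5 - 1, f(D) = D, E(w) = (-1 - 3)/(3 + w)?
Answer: -347/2 ≈ -173.50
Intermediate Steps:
E(w) = -4/(3 + w)
H(A, Q) = -4 - 20/(3 + A) (H(A, Q) = -3 + (-4/(3 + A)*5 - 1) = -3 + (-20/(3 + A) - 1) = -3 + (-1 - 20/(3 + A)) = -4 - 20/(3 + A))
H((4 - 5) - (5 + 0)*2, -22) - 1*172 = 4*(-8 - ((4 - 5) - (5 + 0)*2))/(3 + ((4 - 5) - (5 + 0)*2)) - 1*172 = 4*(-8 - (-1 - 5*2))/(3 + (-1 - 5*2)) - 172 = 4*(-8 - (-1 - 1*10))/(3 + (-1 - 1*10)) - 172 = 4*(-8 - (-1 - 10))/(3 + (-1 - 10)) - 172 = 4*(-8 - 1*(-11))/(3 - 11) - 172 = 4*(-8 + 11)/(-8) - 172 = 4*(-1/8)*3 - 172 = -3/2 - 172 = -347/2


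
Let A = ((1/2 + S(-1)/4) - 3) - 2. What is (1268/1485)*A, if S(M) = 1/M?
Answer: -6023/1485 ≈ -4.0559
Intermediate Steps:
A = -19/4 (A = ((1/2 + 1/(-1*4)) - 3) - 2 = ((1*(½) - 1*¼) - 3) - 2 = ((½ - ¼) - 3) - 2 = (¼ - 3) - 2 = -11/4 - 2 = -19/4 ≈ -4.7500)
(1268/1485)*A = (1268/1485)*(-19/4) = -6023/1485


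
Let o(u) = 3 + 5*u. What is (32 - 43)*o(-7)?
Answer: 352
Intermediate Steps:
(32 - 43)*o(-7) = (32 - 43)*(3 + 5*(-7)) = -11*(3 - 35) = -11*(-32) = 352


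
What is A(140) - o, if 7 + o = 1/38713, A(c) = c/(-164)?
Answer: 9755635/1587233 ≈ 6.1463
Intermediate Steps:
A(c) = -c/164 (A(c) = c*(-1/164) = -c/164)
o = -270990/38713 (o = -7 + 1/38713 = -270990/38713 ≈ -7.0000)
A(140) - o = -1/164*140 - 1*(-270990/38713) = -35/41 + 270990/38713 = 9755635/1587233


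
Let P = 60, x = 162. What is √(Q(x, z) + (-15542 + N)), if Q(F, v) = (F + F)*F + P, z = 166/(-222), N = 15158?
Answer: 18*√161 ≈ 228.39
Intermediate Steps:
z = -83/111 (z = 166*(-1/222) = -83/111 ≈ -0.74775)
Q(F, v) = 60 + 2*F² (Q(F, v) = (F + F)*F + 60 = (2*F)*F + 60 = 2*F² + 60 = 60 + 2*F²)
√(Q(x, z) + (-15542 + N)) = √((60 + 2*162²) + (-15542 + 15158)) = √((60 + 2*26244) - 384) = √((60 + 52488) - 384) = √(52548 - 384) = √52164 = 18*√161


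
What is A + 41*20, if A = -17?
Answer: 803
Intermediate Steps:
A + 41*20 = -17 + 41*20 = -17 + 820 = 803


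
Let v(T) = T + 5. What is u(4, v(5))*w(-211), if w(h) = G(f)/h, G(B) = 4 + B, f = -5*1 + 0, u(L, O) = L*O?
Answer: 40/211 ≈ 0.18957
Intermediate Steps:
v(T) = 5 + T
f = -5 (f = -5 + 0 = -5)
w(h) = -1/h (w(h) = (4 - 5)/h = -1/h)
u(4, v(5))*w(-211) = (4*(5 + 5))*(-1/(-211)) = (4*10)*(-1*(-1/211)) = 40*(1/211) = 40/211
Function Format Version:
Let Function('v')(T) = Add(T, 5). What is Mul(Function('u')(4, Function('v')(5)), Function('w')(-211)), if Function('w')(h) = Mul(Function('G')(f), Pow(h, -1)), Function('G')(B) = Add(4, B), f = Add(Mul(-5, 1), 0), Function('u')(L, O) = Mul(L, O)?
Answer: Rational(40, 211) ≈ 0.18957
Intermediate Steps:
Function('v')(T) = Add(5, T)
f = -5 (f = Add(-5, 0) = -5)
Function('w')(h) = Mul(-1, Pow(h, -1)) (Function('w')(h) = Mul(Add(4, -5), Pow(h, -1)) = Mul(-1, Pow(h, -1)))
Mul(Function('u')(4, Function('v')(5)), Function('w')(-211)) = Mul(Mul(4, Add(5, 5)), Mul(-1, Pow(-211, -1))) = Mul(Mul(4, 10), Mul(-1, Rational(-1, 211))) = Mul(40, Rational(1, 211)) = Rational(40, 211)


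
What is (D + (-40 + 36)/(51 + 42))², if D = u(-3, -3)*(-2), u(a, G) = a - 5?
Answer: 2202256/8649 ≈ 254.63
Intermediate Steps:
u(a, G) = -5 + a
D = 16 (D = (-5 - 3)*(-2) = -8*(-2) = 16)
(D + (-40 + 36)/(51 + 42))² = (16 + (-40 + 36)/(51 + 42))² = (16 - 4/93)² = (1484/93)² = 2202256/8649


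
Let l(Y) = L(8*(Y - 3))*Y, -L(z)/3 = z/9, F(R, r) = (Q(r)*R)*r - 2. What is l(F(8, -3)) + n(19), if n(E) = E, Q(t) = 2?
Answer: -21143/3 ≈ -7047.7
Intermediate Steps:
F(R, r) = -2 + 2*R*r (F(R, r) = (2*R)*r - 2 = 2*R*r - 2 = -2 + 2*R*r)
L(z) = -z/3 (L(z) = -3*z/9 = -z/3)
l(Y) = Y*(8 - 8*Y/3) (l(Y) = (-8*(Y - 3)/3)*Y = (-8*(-3 + Y)/3)*Y = (-(-24 + 8*Y)/3)*Y = (8 - 8*Y/3)*Y = Y*(8 - 8*Y/3))
l(F(8, -3)) + n(19) = 8*(-2 + 2*8*(-3))*(3 - (-2 + 2*8*(-3)))/3 + 19 = 8*(-2 - 48)*(3 - (-2 - 48))/3 + 19 = (8/3)*(-50)*(3 - 1*(-50)) + 19 = (8/3)*(-50)*(3 + 50) + 19 = (8/3)*(-50)*53 + 19 = -21200/3 + 19 = -21143/3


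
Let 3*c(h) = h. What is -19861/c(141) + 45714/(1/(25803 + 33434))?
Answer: 127274110385/47 ≈ 2.7080e+9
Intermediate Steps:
c(h) = h/3
-19861/c(141) + 45714/(1/(25803 + 33434)) = -19861/((1/3)*141) + 45714/(1/(25803 + 33434)) = -19861/47 + 45714/(1/59237) = -19861*1/47 + 45714/(1/59237) = -19861/47 + 45714*59237 = -19861/47 + 2707960218 = 127274110385/47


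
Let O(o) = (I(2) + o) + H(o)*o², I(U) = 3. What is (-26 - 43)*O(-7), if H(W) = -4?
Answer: 13800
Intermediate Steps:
O(o) = 3 + o - 4*o² (O(o) = (3 + o) - 4*o² = 3 + o - 4*o²)
(-26 - 43)*O(-7) = (-26 - 43)*(3 - 7 - 4*(-7)²) = -69*(3 - 7 - 4*49) = -69*(3 - 7 - 196) = -69*(-200) = 13800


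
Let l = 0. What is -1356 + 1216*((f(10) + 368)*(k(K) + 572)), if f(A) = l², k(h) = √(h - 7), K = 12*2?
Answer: 255961780 + 447488*√17 ≈ 2.5781e+8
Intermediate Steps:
K = 24
k(h) = √(-7 + h)
f(A) = 0 (f(A) = 0² = 0)
-1356 + 1216*((f(10) + 368)*(k(K) + 572)) = -1356 + 1216*((0 + 368)*(√(-7 + 24) + 572)) = -1356 + 1216*(368*(√17 + 572)) = -1356 + 1216*(368*(572 + √17)) = -1356 + 1216*(210496 + 368*√17) = -1356 + (255963136 + 447488*√17) = 255961780 + 447488*√17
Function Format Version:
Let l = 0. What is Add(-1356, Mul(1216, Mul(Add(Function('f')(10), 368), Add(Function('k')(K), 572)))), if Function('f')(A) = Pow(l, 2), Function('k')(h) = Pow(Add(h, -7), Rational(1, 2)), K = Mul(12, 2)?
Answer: Add(255961780, Mul(447488, Pow(17, Rational(1, 2)))) ≈ 2.5781e+8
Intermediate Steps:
K = 24
Function('k')(h) = Pow(Add(-7, h), Rational(1, 2))
Function('f')(A) = 0 (Function('f')(A) = Pow(0, 2) = 0)
Add(-1356, Mul(1216, Mul(Add(Function('f')(10), 368), Add(Function('k')(K), 572)))) = Add(-1356, Mul(1216, Mul(Add(0, 368), Add(Pow(Add(-7, 24), Rational(1, 2)), 572)))) = Add(-1356, Mul(1216, Mul(368, Add(Pow(17, Rational(1, 2)), 572)))) = Add(-1356, Mul(1216, Mul(368, Add(572, Pow(17, Rational(1, 2)))))) = Add(-1356, Mul(1216, Add(210496, Mul(368, Pow(17, Rational(1, 2)))))) = Add(-1356, Add(255963136, Mul(447488, Pow(17, Rational(1, 2))))) = Add(255961780, Mul(447488, Pow(17, Rational(1, 2))))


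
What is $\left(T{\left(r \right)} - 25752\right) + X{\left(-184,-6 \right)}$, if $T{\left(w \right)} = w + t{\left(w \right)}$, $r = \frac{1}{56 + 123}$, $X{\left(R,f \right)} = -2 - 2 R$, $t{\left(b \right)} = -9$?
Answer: $- \frac{4545704}{179} \approx -25395.0$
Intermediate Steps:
$r = \frac{1}{179} \approx 0.0055866$
$T{\left(w \right)} = -9 + w$ ($T{\left(w \right)} = w - 9 = -9 + w$)
$\left(T{\left(r \right)} - 25752\right) + X{\left(-184,-6 \right)} = \left(\left(-9 + \frac{1}{179}\right) - 25752\right) - -366 = \left(- \frac{1610}{179} - 25752\right) + \left(-2 + 368\right) = - \frac{4611218}{179} + 366 = - \frac{4545704}{179}$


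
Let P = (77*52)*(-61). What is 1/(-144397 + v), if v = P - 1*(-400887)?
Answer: 1/12246 ≈ 8.1659e-5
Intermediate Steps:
P = -244244 (P = 4004*(-61) = -244244)
v = 156643 (v = -244244 - 1*(-400887) = -244244 + 400887 = 156643)
1/(-144397 + v) = 1/(-144397 + 156643) = 1/12246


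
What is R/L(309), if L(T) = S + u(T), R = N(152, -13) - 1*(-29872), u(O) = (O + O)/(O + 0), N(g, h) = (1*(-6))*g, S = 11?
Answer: 28960/13 ≈ 2227.7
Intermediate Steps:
N(g, h) = -6*g
u(O) = 2 (u(O) = (2*O)/O = 2)
R = 28960 (R = -6*152 - 1*(-29872) = -912 + 29872 = 28960)
L(T) = 13 (L(T) = 11 + 2 = 13)
R/L(309) = 28960/13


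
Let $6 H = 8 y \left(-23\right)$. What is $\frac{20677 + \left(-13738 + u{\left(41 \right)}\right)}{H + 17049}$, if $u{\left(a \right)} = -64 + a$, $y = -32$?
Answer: $\frac{20748}{54091} \approx 0.38358$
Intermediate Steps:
$H = \frac{2944}{3}$ ($H = \frac{8 \left(-32\right) \left(-23\right)}{6} = \frac{\left(-256\right) \left(-23\right)}{6} = \frac{1}{6} \cdot 5888 = \frac{2944}{3} \approx 981.33$)
$\frac{20677 + \left(-13738 + u{\left(41 \right)}\right)}{H + 17049} = \frac{20677 + \left(-13738 + \left(-64 + 41\right)\right)}{\frac{2944}{3} + 17049} = \frac{20677 - 13761}{\frac{54091}{3}} = \left(20677 - 13761\right) \frac{3}{54091} = 6916 \cdot \frac{3}{54091} = \frac{20748}{54091}$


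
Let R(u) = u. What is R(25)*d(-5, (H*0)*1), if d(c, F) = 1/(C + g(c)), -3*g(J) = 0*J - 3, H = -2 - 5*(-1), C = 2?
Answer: 25/3 ≈ 8.3333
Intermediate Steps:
H = 3 (H = -2 + 5 = 3)
g(J) = 1 (g(J) = -(0*J - 3)/3 = -(0 - 3)/3 = -⅓*(-3) = 1)
d(c, F) = ⅓ (d(c, F) = 1/(2 + 1) = 1/3 = ⅓)
R(25)*d(-5, (H*0)*1) = 25*(⅓) = 25/3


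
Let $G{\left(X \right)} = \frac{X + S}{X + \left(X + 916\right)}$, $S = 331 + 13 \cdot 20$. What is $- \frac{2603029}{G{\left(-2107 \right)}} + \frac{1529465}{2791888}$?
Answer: $- \frac{5991942216338789}{1058125552} \approx -5.6628 \cdot 10^{6}$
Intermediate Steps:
$S = 591$ ($S = 331 + 260 = 591$)
$G{\left(X \right)} = \frac{591 + X}{916 + 2 X}$ ($G{\left(X \right)} = \frac{X + 591}{X + \left(X + 916\right)} = \frac{591 + X}{X + \left(916 + X\right)} = \frac{591 + X}{916 + 2 X}$)
$- \frac{2603029}{G{\left(-2107 \right)}} + \frac{1529465}{2791888} = - \frac{2603029}{\frac{1}{2} \frac{1}{458 - 2107} \left(591 - 2107\right)} + \frac{1529465}{2791888} = - \frac{2603029}{\frac{1}{2} \frac{1}{-1649} \left(-1516\right)} + 1529465 \cdot \frac{1}{2791888} = - \frac{2603029}{\frac{1}{2} \left(- \frac{1}{1649}\right) \left(-1516\right)} + \frac{1529465}{2791888} = - \frac{2603029}{\frac{758}{1649}} + \frac{1529465}{2791888} = \left(-2603029\right) \frac{1649}{758} + \frac{1529465}{2791888} = - \frac{4292394821}{758} + \frac{1529465}{2791888} = - \frac{5991942216338789}{1058125552}$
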